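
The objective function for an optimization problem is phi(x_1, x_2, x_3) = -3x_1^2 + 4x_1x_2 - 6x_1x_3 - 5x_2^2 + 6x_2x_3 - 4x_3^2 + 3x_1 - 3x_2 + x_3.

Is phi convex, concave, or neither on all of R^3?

phi is quadratic, so its Hessian is the constant matrix H = [[-6, 4, -6], [4, -10, 6], [-6, 6, -8]].
Leading principal minors: -6, 44, -64.
Signs alternate −, +, − ⇒ H ≺ 0 ⇒ concave.

concave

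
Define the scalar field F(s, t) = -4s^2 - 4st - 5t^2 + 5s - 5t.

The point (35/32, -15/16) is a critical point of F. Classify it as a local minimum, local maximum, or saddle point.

local maximum

The Hessian of F is constant: H = [[-8, -4], [-4, -10]].
det(H) = (-8)·(-10) − (-4)² = 64.
det(H) > 0 and tr(H) = -18 < 0, so H is negative definite and the point is a local maximum.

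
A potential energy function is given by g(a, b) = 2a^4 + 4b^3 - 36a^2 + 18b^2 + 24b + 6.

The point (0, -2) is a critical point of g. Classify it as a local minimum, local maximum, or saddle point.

The mixed partial ∂²g/∂a∂b is 0, so the Hessian at any point is diag(g_aa, g_bb) = diag(24(a^2 - 3), 12(2b + 3)).
At (0, -2): H = diag(-72, -12).
Both eigenvalues are negative, so H is negative definite: a local maximum.

local maximum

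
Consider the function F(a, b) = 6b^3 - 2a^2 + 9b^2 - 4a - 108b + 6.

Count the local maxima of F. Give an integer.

F separates as a function of a plus a function of b, so ∇F=0 decouples.
∂F/∂a = -4(a + 1) = 0 at a ∈ {-1}; ∂F/∂b = 18(b - 2)(b + 3) = 0 at b ∈ {-3, 2}.
The Hessian is diagonal: diag(F_aa, F_bb). Second derivatives: F_aa(-1)=-4; F_bb(-3)=-90, F_bb(2)=90.
Local maxima occur where both diagonal entries negative: (-1, -3). Count: 1.

1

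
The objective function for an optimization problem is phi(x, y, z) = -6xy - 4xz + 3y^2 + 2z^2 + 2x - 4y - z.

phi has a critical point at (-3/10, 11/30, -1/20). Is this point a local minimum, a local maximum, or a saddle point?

saddle point

The Hessian is constant: H = [[0, -6, -4], [-6, 6, 0], [-4, 0, 4]].
Leading principal minors: Δ₁ = 0, Δ₂ = -36, Δ₃ = -240.
The minors fit neither the all-positive nor the alternating-sign pattern, so H is indefinite: a saddle point.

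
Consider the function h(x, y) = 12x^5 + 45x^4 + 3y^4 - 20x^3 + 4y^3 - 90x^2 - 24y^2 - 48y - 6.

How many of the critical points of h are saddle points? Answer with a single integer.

h separates as a function of x plus a function of y, so ∇h=0 decouples.
∂h/∂x = 60x(x - 1)(x + 1)(x + 3) = 0 at x ∈ {-3, -1, 0, 1}; ∂h/∂y = 12(y - 2)(y + 1)(y + 2) = 0 at y ∈ {-2, -1, 2}.
The Hessian is diagonal: diag(h_xx, h_yy). Second derivatives: h_xx(-3)=-1440, h_xx(-1)=240, h_xx(0)=-180, h_xx(1)=480; h_yy(-2)=48, h_yy(-1)=-36, h_yy(2)=144.
Saddle points occur where the two diagonal entries have opposite signs: (-3, -2), (-3, 2), (-1, -1), (0, -2), (0, 2), (1, -1). Count: 6.

6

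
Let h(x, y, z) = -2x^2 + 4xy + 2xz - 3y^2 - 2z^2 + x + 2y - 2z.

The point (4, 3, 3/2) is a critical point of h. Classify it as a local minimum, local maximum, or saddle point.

local maximum

The Hessian is constant: H = [[-4, 4, 2], [4, -6, 0], [2, 0, -4]].
Leading principal minors: Δ₁ = -4, Δ₂ = 8, Δ₃ = -8.
The minors alternate sign starting negative (−, +, −), so H is negative definite: a local maximum.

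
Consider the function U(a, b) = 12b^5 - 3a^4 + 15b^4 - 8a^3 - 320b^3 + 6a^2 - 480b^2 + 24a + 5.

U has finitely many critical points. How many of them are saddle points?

U separates as a function of a plus a function of b, so ∇U=0 decouples.
∂U/∂a = -12(a - 1)(a + 1)(a + 2) = 0 at a ∈ {-2, -1, 1}; ∂U/∂b = 60b(b - 4)(b + 1)(b + 4) = 0 at b ∈ {-4, -1, 0, 4}.
The Hessian is diagonal: diag(U_aa, U_bb). Second derivatives: U_aa(-2)=-36, U_aa(-1)=24, U_aa(1)=-72; U_bb(-4)=-5760, U_bb(-1)=900, U_bb(0)=-960, U_bb(4)=9600.
Saddle points occur where the two diagonal entries have opposite signs: (-2, -1), (-2, 4), (-1, -4), (-1, 0), (1, -1), (1, 4). Count: 6.

6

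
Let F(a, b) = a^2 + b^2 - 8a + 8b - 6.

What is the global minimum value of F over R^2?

-38

F(a,b) separates as P(a) + Q(b) − 6, so its minimum is min P + min Q − 6.
P'(a) = 2a - 8 vanishes at a ∈ {4}; Q'(b) = 2b + 8 vanishes at b ∈ {-4}.
Local minima of P (where P''>0): P(4)=-16. Local minima of Q: Q(-4)=-16.
So the global minimum of F is P(4) + Q(-4) − 6 = -16 − 16 − 6 = -38, attained at (4, -4).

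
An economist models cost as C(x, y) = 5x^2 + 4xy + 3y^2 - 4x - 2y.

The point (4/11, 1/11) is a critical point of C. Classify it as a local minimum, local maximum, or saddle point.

local minimum

The Hessian of C is constant: H = [[10, 4], [4, 6]].
det(H) = 10·6 − 4² = 44.
det(H) > 0 and tr(H) = 16 > 0, so H is positive definite and the point is a local minimum.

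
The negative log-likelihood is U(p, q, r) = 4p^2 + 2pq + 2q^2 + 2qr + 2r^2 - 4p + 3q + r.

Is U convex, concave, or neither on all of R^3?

U is quadratic, so its Hessian is the constant matrix H = [[8, 2, 0], [2, 4, 2], [0, 2, 4]].
Leading principal minors: 8, 28, 80.
All positive ⇒ H ≻ 0 ⇒ convex.

convex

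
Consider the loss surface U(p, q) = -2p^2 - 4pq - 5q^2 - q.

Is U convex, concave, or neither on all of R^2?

U is quadratic, so its Hessian is the constant matrix H = [[-4, -4], [-4, -10]].
det(H) = 24, tr(H) = -14.
det(H) > 0 and tr(H) < 0, so H is negative definite everywhere: concave.

concave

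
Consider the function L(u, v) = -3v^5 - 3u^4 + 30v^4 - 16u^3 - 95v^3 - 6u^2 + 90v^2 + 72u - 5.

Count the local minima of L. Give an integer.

L separates as a function of u plus a function of v, so ∇L=0 decouples.
∂L/∂u = -12(u - 1)(u + 2)(u + 3) = 0 at u ∈ {-3, -2, 1}; ∂L/∂v = -15v(v - 4)(v - 3)(v - 1) = 0 at v ∈ {0, 1, 3, 4}.
The Hessian is diagonal: diag(L_uu, L_vv). Second derivatives: L_uu(-3)=-48, L_uu(-2)=36, L_uu(1)=-144; L_vv(0)=180, L_vv(1)=-90, L_vv(3)=90, L_vv(4)=-180.
Local minima occur where both diagonal entries positive: (-2, 0), (-2, 3). Count: 2.

2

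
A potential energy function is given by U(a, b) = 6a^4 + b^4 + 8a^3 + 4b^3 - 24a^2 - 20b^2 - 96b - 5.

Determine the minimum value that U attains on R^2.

U(a,b) separates as P(a) + Q(b) − 5, so its minimum is min P + min Q − 5.
P'(a) = 24a(a - 1)(a + 2) vanishes at a ∈ {-2, 0, 1}; Q'(b) = 4(b - 3)(b + 2)(b + 4) vanishes at b ∈ {-4, -2, 3}.
Local minima of P (where P''>0): P(-2)=-64, P(1)=-10. Local minima of Q: Q(-4)=64, Q(3)=-279.
So the global minimum of U is P(-2) + Q(3) − 5 = -64 − 279 − 5 = -348, attained at (-2, 3).

-348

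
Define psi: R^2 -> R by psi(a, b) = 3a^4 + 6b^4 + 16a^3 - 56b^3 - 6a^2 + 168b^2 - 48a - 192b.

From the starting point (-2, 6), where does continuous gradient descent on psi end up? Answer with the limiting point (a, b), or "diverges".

psi is separable, so gradient descent decouples: a follows -∂psi/∂a, b follows -∂psi/∂b.
∂psi/∂a = 12(a - 1)(a + 1)(a + 4); at a=-2 this is 72, so a decreases.
∂psi/∂b = 24(b - 4)(b - 2)(b - 1); at b=6 this is 960, so b decreases.
a converges to its nearest critical value -4 (a local min of the a-part); b converges to 4. The iterate converges to (-4, 4).

(-4, 4)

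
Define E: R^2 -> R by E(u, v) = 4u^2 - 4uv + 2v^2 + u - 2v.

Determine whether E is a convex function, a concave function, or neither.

E is quadratic, so its Hessian is the constant matrix H = [[8, -4], [-4, 4]].
det(H) = 16, tr(H) = 12.
det(H) > 0 and tr(H) > 0, so H is positive definite everywhere: convex.

convex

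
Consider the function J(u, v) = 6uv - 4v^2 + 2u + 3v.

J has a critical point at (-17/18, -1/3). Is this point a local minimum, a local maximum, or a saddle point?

saddle point

The Hessian of J is constant: H = [[0, 6], [6, -8]].
det(H) = 0·(-8) − 6² = -36.
Since det(H) < 0, H is indefinite and the critical point is a saddle point.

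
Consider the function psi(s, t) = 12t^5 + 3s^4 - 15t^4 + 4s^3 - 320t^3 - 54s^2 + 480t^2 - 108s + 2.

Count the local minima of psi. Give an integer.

4

psi separates as a function of s plus a function of t, so ∇psi=0 decouples.
∂psi/∂s = 12(s - 3)(s + 1)(s + 3) = 0 at s ∈ {-3, -1, 3}; ∂psi/∂t = 60t(t - 4)(t - 1)(t + 4) = 0 at t ∈ {-4, 0, 1, 4}.
The Hessian is diagonal: diag(psi_ss, psi_tt). Second derivatives: psi_ss(-3)=144, psi_ss(-1)=-96, psi_ss(3)=288; psi_tt(-4)=-9600, psi_tt(0)=960, psi_tt(1)=-900, psi_tt(4)=5760.
Local minima occur where both diagonal entries positive: (-3, 0), (-3, 4), (3, 0), (3, 4). Count: 4.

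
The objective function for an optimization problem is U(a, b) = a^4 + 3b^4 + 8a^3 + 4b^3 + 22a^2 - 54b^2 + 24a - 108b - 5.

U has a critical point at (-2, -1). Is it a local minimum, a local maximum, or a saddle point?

local maximum

The mixed partial ∂²U/∂a∂b is 0, so the Hessian at any point is diag(U_aa, U_bb) = diag(4(3a^2 + 12a + 11), 12(3b^2 + 2b - 9)).
At (-2, -1): H = diag(-4, -96).
Both eigenvalues are negative, so H is negative definite: a local maximum.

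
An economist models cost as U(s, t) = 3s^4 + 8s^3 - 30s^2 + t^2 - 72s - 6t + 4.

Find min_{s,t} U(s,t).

U(s,t) separates as P(s) + Q(t) + 4, so its minimum is min P + min Q + 4.
P'(s) = 12(s - 2)(s + 1)(s + 3) vanishes at s ∈ {-3, -1, 2}; Q'(t) = 2(t - 3) vanishes at t ∈ {3}.
Local minima of P (where P''>0): P(-3)=-27, P(2)=-152. Local minima of Q: Q(3)=-9.
So the global minimum of U is P(2) + Q(3) + 4 = -152 − 9 + 4 = -157, attained at (2, 3).

-157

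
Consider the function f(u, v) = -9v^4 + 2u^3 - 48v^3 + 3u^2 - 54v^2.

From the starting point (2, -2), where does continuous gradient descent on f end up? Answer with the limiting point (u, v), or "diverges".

(0, -1)

f is separable, so gradient descent decouples: u follows -∂f/∂u, v follows -∂f/∂v.
∂f/∂u = 6u(u + 1); at u=2 this is 36, so u decreases.
∂f/∂v = -36v(v + 1)(v + 3); at v=-2 this is -72, so v increases.
u converges to its nearest critical value 0 (a local min of the u-part); v converges to -1. The iterate converges to (0, -1).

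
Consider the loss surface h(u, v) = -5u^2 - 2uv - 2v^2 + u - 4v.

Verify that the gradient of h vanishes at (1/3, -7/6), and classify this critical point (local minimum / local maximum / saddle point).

local maximum

∇h = (-10u - 2v + 1, -2u - 4v - 4); substituting (1/3, -7/6) gives ∇h = (0, 0), so (1/3, -7/6) is indeed a critical point.
The Hessian of h is constant: H = [[-10, -2], [-2, -4]].
det(H) = (-10)·(-4) − (-2)² = 36.
det(H) > 0 and tr(H) = -14 < 0, so H is negative definite and the point is a local maximum.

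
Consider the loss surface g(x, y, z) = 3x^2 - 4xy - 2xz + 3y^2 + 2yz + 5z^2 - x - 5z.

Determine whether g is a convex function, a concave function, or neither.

convex

g is quadratic, so its Hessian is the constant matrix H = [[6, -4, -2], [-4, 6, 2], [-2, 2, 10]].
Leading principal minors: 6, 20, 184.
All positive ⇒ H ≻ 0 ⇒ convex.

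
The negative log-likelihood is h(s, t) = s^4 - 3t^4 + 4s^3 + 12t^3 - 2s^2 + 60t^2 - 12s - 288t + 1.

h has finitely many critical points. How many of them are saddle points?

h separates as a function of s plus a function of t, so ∇h=0 decouples.
∂h/∂s = 4(s - 1)(s + 1)(s + 3) = 0 at s ∈ {-3, -1, 1}; ∂h/∂t = -12(t - 4)(t - 2)(t + 3) = 0 at t ∈ {-3, 2, 4}.
The Hessian is diagonal: diag(h_ss, h_tt). Second derivatives: h_ss(-3)=32, h_ss(-1)=-16, h_ss(1)=32; h_tt(-3)=-420, h_tt(2)=120, h_tt(4)=-168.
Saddle points occur where the two diagonal entries have opposite signs: (-3, -3), (-3, 4), (-1, 2), (1, -3), (1, 4). Count: 5.

5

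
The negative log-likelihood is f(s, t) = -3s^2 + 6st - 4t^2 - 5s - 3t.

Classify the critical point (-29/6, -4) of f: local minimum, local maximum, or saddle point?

The Hessian of f is constant: H = [[-6, 6], [6, -8]].
det(H) = (-6)·(-8) − 6² = 12.
det(H) > 0 and tr(H) = -14 < 0, so H is negative definite and the point is a local maximum.

local maximum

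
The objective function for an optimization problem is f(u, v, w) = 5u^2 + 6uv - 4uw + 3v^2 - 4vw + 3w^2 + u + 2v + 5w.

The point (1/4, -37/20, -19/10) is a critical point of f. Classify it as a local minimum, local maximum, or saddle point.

The Hessian is constant: H = [[10, 6, -4], [6, 6, -4], [-4, -4, 6]].
Leading principal minors: Δ₁ = 10, Δ₂ = 24, Δ₃ = 80.
All leading minors are positive, so H is positive definite: a local minimum.

local minimum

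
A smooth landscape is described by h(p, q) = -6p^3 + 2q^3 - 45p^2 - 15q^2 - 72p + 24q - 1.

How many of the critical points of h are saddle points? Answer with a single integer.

h separates as a function of p plus a function of q, so ∇h=0 decouples.
∂h/∂p = -18(p + 1)(p + 4) = 0 at p ∈ {-4, -1}; ∂h/∂q = 6(q - 4)(q - 1) = 0 at q ∈ {1, 4}.
The Hessian is diagonal: diag(h_pp, h_qq). Second derivatives: h_pp(-4)=54, h_pp(-1)=-54; h_qq(1)=-18, h_qq(4)=18.
Saddle points occur where the two diagonal entries have opposite signs: (-4, 1), (-1, 4). Count: 2.

2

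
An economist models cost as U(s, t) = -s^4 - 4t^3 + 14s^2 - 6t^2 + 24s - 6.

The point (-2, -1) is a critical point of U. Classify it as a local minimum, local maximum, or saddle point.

The mixed partial ∂²U/∂s∂t is 0, so the Hessian at any point is diag(U_ss, U_tt) = diag(4(-3s^2 + 7), -12(2t + 1)).
At (-2, -1): H = diag(-20, 12).
The eigenvalues have opposite signs, so H is indefinite: a saddle point.

saddle point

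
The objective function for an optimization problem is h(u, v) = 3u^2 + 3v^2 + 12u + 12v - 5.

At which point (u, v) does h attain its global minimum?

h(u,v) separates as P(u) + Q(v) − 5, so its minimum is min P + min Q − 5.
P'(u) = 6u + 12 vanishes at u ∈ {-2}; Q'(v) = 6v + 12 vanishes at v ∈ {-2}.
Local minima of P (where P''>0): P(-2)=-12. Local minima of Q: Q(-2)=-12.
So the global minimum of h is P(-2) + Q(-2) − 5 = -12 − 12 − 5 = -29, attained at (-2, -2).

(-2, -2)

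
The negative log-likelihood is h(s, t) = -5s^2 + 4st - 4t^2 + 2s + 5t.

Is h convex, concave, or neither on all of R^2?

h is quadratic, so its Hessian is the constant matrix H = [[-10, 4], [4, -8]].
det(H) = 64, tr(H) = -18.
det(H) > 0 and tr(H) < 0, so H is negative definite everywhere: concave.

concave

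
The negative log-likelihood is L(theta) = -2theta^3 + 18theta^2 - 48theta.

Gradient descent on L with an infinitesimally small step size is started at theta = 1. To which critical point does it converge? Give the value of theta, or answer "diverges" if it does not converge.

L'(theta) = -6(theta - 4)(theta - 2), so L'(1) = -18.
Gradient descent moves in the -L' direction, i.e. theta is increasing.
The nearest critical point in that direction is theta = 2, where L'' = 12 > 0 (a local minimum). The iterate converges there.

2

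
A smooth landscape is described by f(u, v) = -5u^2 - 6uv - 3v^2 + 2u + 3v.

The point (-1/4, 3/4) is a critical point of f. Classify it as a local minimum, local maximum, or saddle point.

local maximum

The Hessian of f is constant: H = [[-10, -6], [-6, -6]].
det(H) = (-10)·(-6) − (-6)² = 24.
det(H) > 0 and tr(H) = -16 < 0, so H is negative definite and the point is a local maximum.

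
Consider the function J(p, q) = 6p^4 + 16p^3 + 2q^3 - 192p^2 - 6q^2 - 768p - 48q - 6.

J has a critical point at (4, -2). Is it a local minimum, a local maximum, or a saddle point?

saddle point

The mixed partial ∂²J/∂p∂q is 0, so the Hessian at any point is diag(J_pp, J_qq) = diag(24(3p^2 + 4p - 16), 12(q - 1)).
At (4, -2): H = diag(1152, -36).
The eigenvalues have opposite signs, so H is indefinite: a saddle point.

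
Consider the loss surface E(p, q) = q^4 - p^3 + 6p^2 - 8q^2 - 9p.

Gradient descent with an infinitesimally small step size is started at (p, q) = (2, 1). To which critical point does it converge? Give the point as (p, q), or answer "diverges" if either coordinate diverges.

(1, 2)

E is separable, so gradient descent decouples: p follows -∂E/∂p, q follows -∂E/∂q.
∂E/∂p = -3(p - 3)(p - 1); at p=2 this is 3, so p decreases.
∂E/∂q = 4q(q - 2)(q + 2); at q=1 this is -12, so q increases.
p converges to its nearest critical value 1 (a local min of the p-part); q converges to 2. The iterate converges to (1, 2).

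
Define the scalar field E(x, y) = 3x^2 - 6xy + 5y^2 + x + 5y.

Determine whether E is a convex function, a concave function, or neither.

E is quadratic, so its Hessian is the constant matrix H = [[6, -6], [-6, 10]].
det(H) = 24, tr(H) = 16.
det(H) > 0 and tr(H) > 0, so H is positive definite everywhere: convex.

convex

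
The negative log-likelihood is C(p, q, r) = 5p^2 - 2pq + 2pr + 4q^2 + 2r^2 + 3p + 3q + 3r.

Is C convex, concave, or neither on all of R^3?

convex

C is quadratic, so its Hessian is the constant matrix H = [[10, -2, 2], [-2, 8, 0], [2, 0, 4]].
Leading principal minors: 10, 76, 272.
All positive ⇒ H ≻ 0 ⇒ convex.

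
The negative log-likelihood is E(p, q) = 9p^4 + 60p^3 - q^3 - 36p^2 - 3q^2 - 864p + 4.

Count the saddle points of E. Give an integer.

3

E separates as a function of p plus a function of q, so ∇E=0 decouples.
∂E/∂p = 36(p - 2)(p + 3)(p + 4) = 0 at p ∈ {-4, -3, 2}; ∂E/∂q = -3q(q + 2) = 0 at q ∈ {-2, 0}.
The Hessian is diagonal: diag(E_pp, E_qq). Second derivatives: E_pp(-4)=216, E_pp(-3)=-180, E_pp(2)=1080; E_qq(-2)=6, E_qq(0)=-6.
Saddle points occur where the two diagonal entries have opposite signs: (-4, 0), (-3, -2), (2, 0). Count: 3.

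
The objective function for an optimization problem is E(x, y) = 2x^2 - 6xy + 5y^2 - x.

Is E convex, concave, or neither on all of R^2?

E is quadratic, so its Hessian is the constant matrix H = [[4, -6], [-6, 10]].
det(H) = 4, tr(H) = 14.
det(H) > 0 and tr(H) > 0, so H is positive definite everywhere: convex.

convex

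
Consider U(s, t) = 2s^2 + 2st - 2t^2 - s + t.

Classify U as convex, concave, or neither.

U is quadratic, so its Hessian is the constant matrix H = [[4, 2], [2, -4]].
det(H) = -20, tr(H) = 0.
det(H) < 0, so H is indefinite: neither convex nor concave.

neither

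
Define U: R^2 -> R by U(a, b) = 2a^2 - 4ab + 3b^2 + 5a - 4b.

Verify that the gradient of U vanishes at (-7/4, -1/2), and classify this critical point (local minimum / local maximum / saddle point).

∇U = (4a - 4b + 5, -4a + 6b - 4); substituting (-7/4, -1/2) gives ∇U = (0, 0), so (-7/4, -1/2) is indeed a critical point.
The Hessian of U is constant: H = [[4, -4], [-4, 6]].
det(H) = 4·6 − (-4)² = 8.
det(H) > 0 and tr(H) = 10 > 0, so H is positive definite and the point is a local minimum.

local minimum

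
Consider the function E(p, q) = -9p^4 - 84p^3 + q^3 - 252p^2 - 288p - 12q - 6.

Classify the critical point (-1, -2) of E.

The mixed partial ∂²E/∂p∂q is 0, so the Hessian at any point is diag(E_pp, E_qq) = diag(-36(3p^2 + 14p + 14), 6q).
At (-1, -2): H = diag(-108, -12).
Both eigenvalues are negative, so H is negative definite: a local maximum.

local maximum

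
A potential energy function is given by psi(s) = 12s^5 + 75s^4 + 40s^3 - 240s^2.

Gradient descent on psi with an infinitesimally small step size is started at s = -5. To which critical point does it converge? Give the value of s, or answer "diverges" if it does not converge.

psi'(s) = 60s(s - 1)(s + 2)(s + 4), so psi'(-5) = 5400.
Gradient descent moves in the -psi' direction, i.e. s is decreasing.
There is no critical point below s=-5, and psi' keeps the same sign, so the iterate runs off to −∞.

diverges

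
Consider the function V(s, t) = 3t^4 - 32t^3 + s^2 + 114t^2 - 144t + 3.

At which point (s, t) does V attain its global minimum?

V(s,t) separates as P(s) + Q(t) + 3, so its minimum is min P + min Q + 3.
P'(s) = 2s vanishes at s ∈ {0}; Q'(t) = 12(t - 4)(t - 3)(t - 1) vanishes at t ∈ {1, 3, 4}.
Local minima of P (where P''>0): P(0)=0. Local minima of Q: Q(1)=-59, Q(4)=-32.
So the global minimum of V is P(0) + Q(1) + 3 = 0 − 59 + 3 = -56, attained at (0, 1).

(0, 1)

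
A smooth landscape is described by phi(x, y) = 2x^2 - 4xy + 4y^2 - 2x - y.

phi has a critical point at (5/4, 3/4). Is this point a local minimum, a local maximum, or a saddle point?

local minimum

The Hessian of phi is constant: H = [[4, -4], [-4, 8]].
det(H) = 4·8 − (-4)² = 16.
det(H) > 0 and tr(H) = 12 > 0, so H is positive definite and the point is a local minimum.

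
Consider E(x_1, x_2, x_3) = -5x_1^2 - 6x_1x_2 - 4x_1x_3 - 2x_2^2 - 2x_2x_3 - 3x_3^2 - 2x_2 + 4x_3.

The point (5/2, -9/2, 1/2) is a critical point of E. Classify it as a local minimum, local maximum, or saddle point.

The Hessian is constant: H = [[-10, -6, -4], [-6, -4, -2], [-4, -2, -6]].
Leading principal minors: Δ₁ = -10, Δ₂ = 4, Δ₃ = -16.
The minors alternate sign starting negative (−, +, −), so H is negative definite: a local maximum.

local maximum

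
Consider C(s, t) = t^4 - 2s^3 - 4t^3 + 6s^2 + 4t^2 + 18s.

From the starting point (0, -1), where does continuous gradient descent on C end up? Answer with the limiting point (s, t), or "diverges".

(-1, 0)

C is separable, so gradient descent decouples: s follows -∂C/∂s, t follows -∂C/∂t.
∂C/∂s = -6(s - 3)(s + 1); at s=0 this is 18, so s decreases.
∂C/∂t = 4t(t - 2)(t - 1); at t=-1 this is -24, so t increases.
s converges to its nearest critical value -1 (a local min of the s-part); t converges to 0. The iterate converges to (-1, 0).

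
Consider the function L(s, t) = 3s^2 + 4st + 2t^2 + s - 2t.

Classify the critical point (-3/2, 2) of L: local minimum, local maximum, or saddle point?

The Hessian of L is constant: H = [[6, 4], [4, 4]].
det(H) = 6·4 − 4² = 8.
det(H) > 0 and tr(H) = 10 > 0, so H is positive definite and the point is a local minimum.

local minimum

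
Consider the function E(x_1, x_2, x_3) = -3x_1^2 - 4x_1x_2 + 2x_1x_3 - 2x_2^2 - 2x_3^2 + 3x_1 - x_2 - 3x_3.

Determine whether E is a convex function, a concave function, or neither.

concave

E is quadratic, so its Hessian is the constant matrix H = [[-6, -4, 2], [-4, -4, 0], [2, 0, -4]].
Leading principal minors: -6, 8, -16.
Signs alternate −, +, − ⇒ H ≺ 0 ⇒ concave.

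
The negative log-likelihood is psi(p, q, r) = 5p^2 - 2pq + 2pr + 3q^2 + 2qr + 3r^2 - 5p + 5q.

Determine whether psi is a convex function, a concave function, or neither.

psi is quadratic, so its Hessian is the constant matrix H = [[10, -2, 2], [-2, 6, 2], [2, 2, 6]].
Leading principal minors: 10, 56, 256.
All positive ⇒ H ≻ 0 ⇒ convex.

convex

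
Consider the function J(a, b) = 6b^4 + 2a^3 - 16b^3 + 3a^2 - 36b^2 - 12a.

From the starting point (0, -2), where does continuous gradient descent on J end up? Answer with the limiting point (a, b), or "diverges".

J is separable, so gradient descent decouples: a follows -∂J/∂a, b follows -∂J/∂b.
∂J/∂a = 6(a - 1)(a + 2); at a=0 this is -12, so a increases.
∂J/∂b = 24b(b - 3)(b + 1); at b=-2 this is -240, so b increases.
a converges to its nearest critical value 1 (a local min of the a-part); b converges to -1. The iterate converges to (1, -1).

(1, -1)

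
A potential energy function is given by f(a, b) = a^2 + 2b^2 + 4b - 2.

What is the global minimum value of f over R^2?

f(a,b) separates as P(a) + Q(b) − 2, so its minimum is min P + min Q − 2.
P'(a) = 2a vanishes at a ∈ {0}; Q'(b) = 4b + 4 vanishes at b ∈ {-1}.
Local minima of P (where P''>0): P(0)=0. Local minima of Q: Q(-1)=-2.
So the global minimum of f is P(0) + Q(-1) − 2 = 0 − 2 − 2 = -4, attained at (0, -1).

-4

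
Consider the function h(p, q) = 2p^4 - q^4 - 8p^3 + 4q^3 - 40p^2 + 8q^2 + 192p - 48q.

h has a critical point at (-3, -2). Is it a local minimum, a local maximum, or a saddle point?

The mixed partial ∂²h/∂p∂q is 0, so the Hessian at any point is diag(h_pp, h_qq) = diag(8(3p^2 - 6p - 10), 4(-3q^2 + 6q + 4)).
At (-3, -2): H = diag(280, -80).
The eigenvalues have opposite signs, so H is indefinite: a saddle point.

saddle point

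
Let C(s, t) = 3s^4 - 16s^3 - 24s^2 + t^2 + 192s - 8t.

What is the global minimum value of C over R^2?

-320

C(s,t) separates as P(s) + Q(t), so its minimum is min P + min Q.
P'(s) = 12(s - 4)(s - 2)(s + 2) vanishes at s ∈ {-2, 2, 4}; Q'(t) = 2(t - 4) vanishes at t ∈ {4}.
Local minima of P (where P''>0): P(-2)=-304, P(4)=128. Local minima of Q: Q(4)=-16.
So the global minimum of C is P(-2) + Q(4) = -304 − 16 = -320, attained at (-2, 4).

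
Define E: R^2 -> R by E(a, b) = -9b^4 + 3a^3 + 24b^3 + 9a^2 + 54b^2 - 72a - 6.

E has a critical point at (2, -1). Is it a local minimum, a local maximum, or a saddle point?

saddle point

The mixed partial ∂²E/∂a∂b is 0, so the Hessian at any point is diag(E_aa, E_bb) = diag(18(a + 1), 36(-3b^2 + 4b + 3)).
At (2, -1): H = diag(54, -144).
The eigenvalues have opposite signs, so H is indefinite: a saddle point.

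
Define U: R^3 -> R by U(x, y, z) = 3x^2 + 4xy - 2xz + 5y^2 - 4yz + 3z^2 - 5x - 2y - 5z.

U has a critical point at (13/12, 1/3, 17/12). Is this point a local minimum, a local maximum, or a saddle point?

The Hessian is constant: H = [[6, 4, -2], [4, 10, -4], [-2, -4, 6]].
Leading principal minors: Δ₁ = 6, Δ₂ = 44, Δ₃ = 192.
All leading minors are positive, so H is positive definite: a local minimum.

local minimum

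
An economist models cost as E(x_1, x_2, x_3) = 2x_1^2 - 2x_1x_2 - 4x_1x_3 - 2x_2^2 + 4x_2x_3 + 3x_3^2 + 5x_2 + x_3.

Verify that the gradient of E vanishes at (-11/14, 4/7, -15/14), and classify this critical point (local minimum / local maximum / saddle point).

saddle point

∇E = (4x_1 - 2x_2 - 4x_3, -2x_1 - 4x_2 + 4x_3 + 5, -4x_1 + 4x_2 + 6x_3 + 1); substituting (-11/14, 4/7, -15/14) gives ∇E = (0, 0, 0), so (-11/14, 4/7, -15/14) is indeed a critical point.
The Hessian is constant: H = [[4, -2, -4], [-2, -4, 4], [-4, 4, 6]].
Leading principal minors: Δ₁ = 4, Δ₂ = -20, Δ₃ = -56.
The minors fit neither the all-positive nor the alternating-sign pattern, so H is indefinite: a saddle point.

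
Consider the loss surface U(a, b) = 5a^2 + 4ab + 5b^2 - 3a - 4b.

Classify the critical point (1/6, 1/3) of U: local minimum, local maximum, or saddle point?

local minimum

The Hessian of U is constant: H = [[10, 4], [4, 10]].
det(H) = 10·10 − 4² = 84.
det(H) > 0 and tr(H) = 20 > 0, so H is positive definite and the point is a local minimum.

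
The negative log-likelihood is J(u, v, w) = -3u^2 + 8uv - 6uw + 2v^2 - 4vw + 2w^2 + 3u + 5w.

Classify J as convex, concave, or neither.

neither

J is quadratic, so its Hessian is the constant matrix H = [[-6, 8, -6], [8, 4, -4], [-6, -4, 4]].
Leading principal minors: -6, -88, -16.
Neither pattern holds ⇒ H is indefinite ⇒ neither convex nor concave.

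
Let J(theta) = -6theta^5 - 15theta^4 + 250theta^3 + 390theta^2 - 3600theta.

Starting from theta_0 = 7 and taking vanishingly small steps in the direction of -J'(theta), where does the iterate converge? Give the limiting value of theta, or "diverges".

diverges

J'(theta) = -30(theta - 4)(theta - 2)(theta + 3)(theta + 5), so J'(7) = -54000.
Gradient descent moves in the -J' direction, i.e. theta is increasing.
There is no critical point above theta=7, and J' keeps the same sign, so the iterate runs off to +∞.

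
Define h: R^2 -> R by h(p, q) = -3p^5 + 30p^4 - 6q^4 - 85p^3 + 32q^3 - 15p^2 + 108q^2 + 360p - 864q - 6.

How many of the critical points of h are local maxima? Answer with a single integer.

h separates as a function of p plus a function of q, so ∇h=0 decouples.
∂h/∂p = -15(p - 4)(p - 3)(p - 2)(p + 1) = 0 at p ∈ {-1, 2, 3, 4}; ∂h/∂q = -24(q - 4)(q - 3)(q + 3) = 0 at q ∈ {-3, 3, 4}.
The Hessian is diagonal: diag(h_pp, h_qq). Second derivatives: h_pp(-1)=900, h_pp(2)=-90, h_pp(3)=60, h_pp(4)=-150; h_qq(-3)=-1008, h_qq(3)=144, h_qq(4)=-168.
Local maxima occur where both diagonal entries negative: (2, -3), (2, 4), (4, -3), (4, 4). Count: 4.

4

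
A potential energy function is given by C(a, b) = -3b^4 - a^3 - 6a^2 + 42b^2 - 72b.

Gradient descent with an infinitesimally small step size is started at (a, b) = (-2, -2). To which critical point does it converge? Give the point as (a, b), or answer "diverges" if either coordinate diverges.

C is separable, so gradient descent decouples: a follows -∂C/∂a, b follows -∂C/∂b.
∂C/∂a = -3a(a + 4); at a=-2 this is 12, so a decreases.
∂C/∂b = -12(b - 2)(b - 1)(b + 3); at b=-2 this is -144, so b increases.
a converges to its nearest critical value -4 (a local min of the a-part); b converges to 1. The iterate converges to (-4, 1).

(-4, 1)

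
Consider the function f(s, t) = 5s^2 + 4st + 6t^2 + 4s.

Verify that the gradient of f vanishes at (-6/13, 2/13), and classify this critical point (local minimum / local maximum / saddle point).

∇f = (10s + 4t + 4, 4s + 12t); substituting (-6/13, 2/13) gives ∇f = (0, 0), so (-6/13, 2/13) is indeed a critical point.
The Hessian of f is constant: H = [[10, 4], [4, 12]].
det(H) = 10·12 − 4² = 104.
det(H) > 0 and tr(H) = 22 > 0, so H is positive definite and the point is a local minimum.

local minimum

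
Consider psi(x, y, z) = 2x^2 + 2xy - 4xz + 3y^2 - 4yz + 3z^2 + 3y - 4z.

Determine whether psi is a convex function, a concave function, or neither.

convex

psi is quadratic, so its Hessian is the constant matrix H = [[4, 2, -4], [2, 6, -4], [-4, -4, 6]].
Leading principal minors: 4, 20, 24.
All positive ⇒ H ≻ 0 ⇒ convex.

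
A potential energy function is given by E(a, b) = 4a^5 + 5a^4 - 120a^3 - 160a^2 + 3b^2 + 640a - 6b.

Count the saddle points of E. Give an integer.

2

E separates as a function of a plus a function of b, so ∇E=0 decouples.
∂E/∂a = 20(a - 4)(a - 1)(a + 2)(a + 4) = 0 at a ∈ {-4, -2, 1, 4}; ∂E/∂b = 6(b - 1) = 0 at b ∈ {1}.
The Hessian is diagonal: diag(E_aa, E_bb). Second derivatives: E_aa(-4)=-1600, E_aa(-2)=720, E_aa(1)=-900, E_aa(4)=2880; E_bb(1)=6.
Saddle points occur where the two diagonal entries have opposite signs: (-4, 1), (1, 1). Count: 2.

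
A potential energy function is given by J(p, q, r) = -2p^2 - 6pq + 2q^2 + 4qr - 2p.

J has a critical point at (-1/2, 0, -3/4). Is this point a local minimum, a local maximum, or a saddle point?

The Hessian is constant: H = [[-4, -6, 0], [-6, 4, 4], [0, 4, 0]].
Leading principal minors: Δ₁ = -4, Δ₂ = -52, Δ₃ = 64.
The minors fit neither the all-positive nor the alternating-sign pattern, so H is indefinite: a saddle point.

saddle point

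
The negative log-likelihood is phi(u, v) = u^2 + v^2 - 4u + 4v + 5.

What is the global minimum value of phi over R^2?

phi(u,v) separates as P(u) + Q(v) + 5, so its minimum is min P + min Q + 5.
P'(u) = 2u - 4 vanishes at u ∈ {2}; Q'(v) = 2v + 4 vanishes at v ∈ {-2}.
Local minima of P (where P''>0): P(2)=-4. Local minima of Q: Q(-2)=-4.
So the global minimum of phi is P(2) + Q(-2) + 5 = -4 − 4 + 5 = -3, attained at (2, -2).

-3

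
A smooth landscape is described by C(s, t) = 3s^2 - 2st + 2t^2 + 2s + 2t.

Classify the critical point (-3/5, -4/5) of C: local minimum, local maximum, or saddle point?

local minimum

The Hessian of C is constant: H = [[6, -2], [-2, 4]].
det(H) = 6·4 − (-2)² = 20.
det(H) > 0 and tr(H) = 10 > 0, so H is positive definite and the point is a local minimum.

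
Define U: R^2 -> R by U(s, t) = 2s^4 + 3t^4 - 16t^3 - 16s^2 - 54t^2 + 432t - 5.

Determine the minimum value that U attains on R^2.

-1144

U(s,t) separates as P(s) + Q(t) − 5, so its minimum is min P + min Q − 5.
P'(s) = 8s(s - 2)(s + 2) vanishes at s ∈ {-2, 0, 2}; Q'(t) = 12(t - 4)(t - 3)(t + 3) vanishes at t ∈ {-3, 3, 4}.
Local minima of P (where P''>0): P(-2)=-32, P(2)=-32. Local minima of Q: Q(-3)=-1107, Q(4)=608.
So the global minimum of U is P(-2) + Q(-3) − 5 = -32 − 1107 − 5 = -1144, attained at (-2, -3).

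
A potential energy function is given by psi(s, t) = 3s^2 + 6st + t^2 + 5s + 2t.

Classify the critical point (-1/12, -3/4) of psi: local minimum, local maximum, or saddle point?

The Hessian of psi is constant: H = [[6, 6], [6, 2]].
det(H) = 6·2 − 6² = -24.
Since det(H) < 0, H is indefinite and the critical point is a saddle point.

saddle point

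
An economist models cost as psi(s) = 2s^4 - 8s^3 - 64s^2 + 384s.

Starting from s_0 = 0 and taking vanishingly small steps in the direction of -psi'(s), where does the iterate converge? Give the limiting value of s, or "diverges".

-4

psi'(s) = 8(s - 4)(s - 3)(s + 4), so psi'(0) = 384.
Gradient descent moves in the -psi' direction, i.e. s is decreasing.
The nearest critical point in that direction is s = -4, where psi'' = 448 > 0 (a local minimum). The iterate converges there.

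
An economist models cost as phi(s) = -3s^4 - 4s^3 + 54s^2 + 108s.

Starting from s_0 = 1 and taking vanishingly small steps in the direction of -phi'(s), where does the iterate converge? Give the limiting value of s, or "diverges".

phi'(s) = -12(s - 3)(s + 1)(s + 3), so phi'(1) = 192.
Gradient descent moves in the -phi' direction, i.e. s is decreasing.
The nearest critical point in that direction is s = -1, where phi'' = 96 > 0 (a local minimum). The iterate converges there.

-1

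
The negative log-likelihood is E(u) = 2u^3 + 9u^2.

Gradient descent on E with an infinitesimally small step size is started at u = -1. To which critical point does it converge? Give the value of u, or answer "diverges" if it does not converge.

E'(u) = 6u(u + 3), so E'(-1) = -12.
Gradient descent moves in the -E' direction, i.e. u is increasing.
The nearest critical point in that direction is u = 0, where E'' = 18 > 0 (a local minimum). The iterate converges there.

0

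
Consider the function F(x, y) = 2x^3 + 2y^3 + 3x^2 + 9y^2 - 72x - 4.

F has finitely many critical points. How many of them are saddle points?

2

F separates as a function of x plus a function of y, so ∇F=0 decouples.
∂F/∂x = 6(x - 3)(x + 4) = 0 at x ∈ {-4, 3}; ∂F/∂y = 6y(y + 3) = 0 at y ∈ {-3, 0}.
The Hessian is diagonal: diag(F_xx, F_yy). Second derivatives: F_xx(-4)=-42, F_xx(3)=42; F_yy(-3)=-18, F_yy(0)=18.
Saddle points occur where the two diagonal entries have opposite signs: (-4, 0), (3, -3). Count: 2.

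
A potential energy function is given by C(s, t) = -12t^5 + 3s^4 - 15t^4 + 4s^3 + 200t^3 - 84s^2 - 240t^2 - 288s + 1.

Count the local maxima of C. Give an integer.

C separates as a function of s plus a function of t, so ∇C=0 decouples.
∂C/∂s = 12(s - 4)(s + 2)(s + 3) = 0 at s ∈ {-3, -2, 4}; ∂C/∂t = -60t(t - 2)(t - 1)(t + 4) = 0 at t ∈ {-4, 0, 1, 2}.
The Hessian is diagonal: diag(C_ss, C_tt). Second derivatives: C_ss(-3)=84, C_ss(-2)=-72, C_ss(4)=504; C_tt(-4)=7200, C_tt(0)=-480, C_tt(1)=300, C_tt(2)=-720.
Local maxima occur where both diagonal entries negative: (-2, 0), (-2, 2). Count: 2.

2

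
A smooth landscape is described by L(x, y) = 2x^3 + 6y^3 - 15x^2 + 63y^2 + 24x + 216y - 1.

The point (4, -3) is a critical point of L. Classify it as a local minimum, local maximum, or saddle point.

The mixed partial ∂²L/∂x∂y is 0, so the Hessian at any point is diag(L_xx, L_yy) = diag(6(2x - 5), 18(2y + 7)).
At (4, -3): H = diag(18, 18).
Both eigenvalues are positive, so H is positive definite: a local minimum.

local minimum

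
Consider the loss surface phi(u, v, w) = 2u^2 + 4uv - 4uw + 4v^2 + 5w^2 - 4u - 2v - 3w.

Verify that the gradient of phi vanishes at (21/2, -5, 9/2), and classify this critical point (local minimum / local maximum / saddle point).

local minimum

∇phi = (4u + 4v - 4w - 4, 4u + 8v - 2, -4u + 10w - 3); substituting (21/2, -5, 9/2) gives ∇phi = (0, 0, 0), so (21/2, -5, 9/2) is indeed a critical point.
The Hessian is constant: H = [[4, 4, -4], [4, 8, 0], [-4, 0, 10]].
Leading principal minors: Δ₁ = 4, Δ₂ = 16, Δ₃ = 32.
All leading minors are positive, so H is positive definite: a local minimum.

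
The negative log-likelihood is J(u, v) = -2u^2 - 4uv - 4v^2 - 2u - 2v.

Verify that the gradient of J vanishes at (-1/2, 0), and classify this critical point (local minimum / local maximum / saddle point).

∇J = (-4u - 4v - 2, -4u - 8v - 2); substituting (-1/2, 0) gives ∇J = (0, 0), so (-1/2, 0) is indeed a critical point.
The Hessian of J is constant: H = [[-4, -4], [-4, -8]].
det(H) = (-4)·(-8) − (-4)² = 16.
det(H) > 0 and tr(H) = -12 < 0, so H is negative definite and the point is a local maximum.

local maximum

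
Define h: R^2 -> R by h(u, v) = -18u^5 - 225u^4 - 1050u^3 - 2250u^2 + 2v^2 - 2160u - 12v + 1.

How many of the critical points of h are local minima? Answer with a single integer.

2

h separates as a function of u plus a function of v, so ∇h=0 decouples.
∂h/∂u = -90(u + 1)(u + 2)(u + 3)(u + 4) = 0 at u ∈ {-4, -3, -2, -1}; ∂h/∂v = 4(v - 3) = 0 at v ∈ {3}.
The Hessian is diagonal: diag(h_uu, h_vv). Second derivatives: h_uu(-4)=540, h_uu(-3)=-180, h_uu(-2)=180, h_uu(-1)=-540; h_vv(3)=4.
Local minima occur where both diagonal entries positive: (-4, 3), (-2, 3). Count: 2.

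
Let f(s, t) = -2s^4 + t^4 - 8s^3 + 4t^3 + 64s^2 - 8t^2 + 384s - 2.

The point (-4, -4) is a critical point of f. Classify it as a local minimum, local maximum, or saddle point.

The mixed partial ∂²f/∂s∂t is 0, so the Hessian at any point is diag(f_ss, f_tt) = diag(8(-3s^2 - 6s + 16), 4(3t^2 + 6t - 4)).
At (-4, -4): H = diag(-64, 80).
The eigenvalues have opposite signs, so H is indefinite: a saddle point.

saddle point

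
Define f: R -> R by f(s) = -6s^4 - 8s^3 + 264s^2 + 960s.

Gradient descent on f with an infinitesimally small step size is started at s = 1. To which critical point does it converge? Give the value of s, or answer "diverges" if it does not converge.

f'(s) = -24(s - 5)(s + 2)(s + 4), so f'(1) = 1440.
Gradient descent moves in the -f' direction, i.e. s is decreasing.
The nearest critical point in that direction is s = -2, where f'' = 336 > 0 (a local minimum). The iterate converges there.

-2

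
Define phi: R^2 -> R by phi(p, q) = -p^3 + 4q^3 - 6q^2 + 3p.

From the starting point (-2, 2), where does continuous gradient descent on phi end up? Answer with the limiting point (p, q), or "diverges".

phi is separable, so gradient descent decouples: p follows -∂phi/∂p, q follows -∂phi/∂q.
∂phi/∂p = -3(p - 1)(p + 1); at p=-2 this is -9, so p increases.
∂phi/∂q = 12q(q - 1); at q=2 this is 24, so q decreases.
p converges to its nearest critical value -1 (a local min of the p-part); q converges to 1. The iterate converges to (-1, 1).

(-1, 1)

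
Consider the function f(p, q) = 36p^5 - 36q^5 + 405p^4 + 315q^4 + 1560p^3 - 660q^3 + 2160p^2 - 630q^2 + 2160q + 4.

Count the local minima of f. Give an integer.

4

f separates as a function of p plus a function of q, so ∇f=0 decouples.
∂f/∂p = 180p(p + 2)(p + 3)(p + 4) = 0 at p ∈ {-4, -3, -2, 0}; ∂f/∂q = -180(q - 4)(q - 3)(q - 1)(q + 1) = 0 at q ∈ {-1, 1, 3, 4}.
The Hessian is diagonal: diag(f_pp, f_qq). Second derivatives: f_pp(-4)=-1440, f_pp(-3)=540, f_pp(-2)=-720, f_pp(0)=4320; f_qq(-1)=7200, f_qq(1)=-2160, f_qq(3)=1440, f_qq(4)=-2700.
Local minima occur where both diagonal entries positive: (-3, -1), (-3, 3), (0, -1), (0, 3). Count: 4.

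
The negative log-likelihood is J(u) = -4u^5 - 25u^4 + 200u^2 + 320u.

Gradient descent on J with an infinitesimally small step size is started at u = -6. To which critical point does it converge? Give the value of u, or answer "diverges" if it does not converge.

-4

J'(u) = -20(u - 2)(u + 1)(u + 2)(u + 4), so J'(-6) = -6400.
Gradient descent moves in the -J' direction, i.e. u is increasing.
The nearest critical point in that direction is u = -4, where J'' = 720 > 0 (a local minimum). The iterate converges there.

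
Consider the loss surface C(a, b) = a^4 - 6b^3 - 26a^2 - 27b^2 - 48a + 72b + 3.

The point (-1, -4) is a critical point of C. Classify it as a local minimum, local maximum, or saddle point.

The mixed partial ∂²C/∂a∂b is 0, so the Hessian at any point is diag(C_aa, C_bb) = diag(4(3a^2 - 13), -18(2b + 3)).
At (-1, -4): H = diag(-40, 90).
The eigenvalues have opposite signs, so H is indefinite: a saddle point.

saddle point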